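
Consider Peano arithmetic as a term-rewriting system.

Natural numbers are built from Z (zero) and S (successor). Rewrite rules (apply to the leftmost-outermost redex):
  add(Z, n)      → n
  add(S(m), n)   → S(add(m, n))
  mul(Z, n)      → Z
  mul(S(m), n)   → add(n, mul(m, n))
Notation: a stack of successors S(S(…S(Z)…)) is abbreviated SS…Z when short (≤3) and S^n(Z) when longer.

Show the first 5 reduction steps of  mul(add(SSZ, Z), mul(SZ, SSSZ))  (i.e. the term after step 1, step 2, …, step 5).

  start: mul(add(SSZ, Z), mul(SZ, SSSZ))
  [1] mul(S(add(SZ, Z)), mul(SZ, SSSZ))
  [2] add(mul(SZ, SSSZ), mul(add(SZ, Z), mul(SZ, SSSZ)))
  [3] add(add(SSSZ, mul(Z, SSSZ)), mul(add(SZ, Z), mul(SZ, SSSZ)))
  [4] add(S(add(SSZ, mul(Z, SSSZ))), mul(add(SZ, Z), mul(SZ, SSSZ)))
  [5] S(add(add(SSZ, mul(Z, SSSZ)), mul(add(SZ, Z), mul(SZ, SSSZ))))

Answer: after 5 steps: S(add(add(SSZ, mul(Z, SSSZ)), mul(add(SZ, Z), mul(SZ, SSSZ))))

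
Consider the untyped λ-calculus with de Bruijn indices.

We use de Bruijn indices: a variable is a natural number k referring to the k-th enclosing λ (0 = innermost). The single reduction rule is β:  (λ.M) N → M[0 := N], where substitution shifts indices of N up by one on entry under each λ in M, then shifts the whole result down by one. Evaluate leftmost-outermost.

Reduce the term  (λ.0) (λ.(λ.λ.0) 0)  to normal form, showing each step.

  start: (λ.0) (λ.(λ.λ.0) 0)
  [1] λ.(λ.λ.0) 0
  [2] λ.λ.0

Answer: normal form = λ.λ.0  (in 2 steps)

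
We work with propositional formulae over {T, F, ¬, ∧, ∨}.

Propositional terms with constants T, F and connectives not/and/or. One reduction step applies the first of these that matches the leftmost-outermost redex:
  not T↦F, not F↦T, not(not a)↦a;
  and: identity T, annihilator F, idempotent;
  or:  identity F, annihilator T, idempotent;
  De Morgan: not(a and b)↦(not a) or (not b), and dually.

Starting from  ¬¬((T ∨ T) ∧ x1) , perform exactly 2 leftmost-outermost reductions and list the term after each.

  start: ¬¬((T ∨ T) ∧ x1)
  [1] (T ∨ T) ∧ x1
  [2] T ∧ x1

Answer: after 2 steps: T ∧ x1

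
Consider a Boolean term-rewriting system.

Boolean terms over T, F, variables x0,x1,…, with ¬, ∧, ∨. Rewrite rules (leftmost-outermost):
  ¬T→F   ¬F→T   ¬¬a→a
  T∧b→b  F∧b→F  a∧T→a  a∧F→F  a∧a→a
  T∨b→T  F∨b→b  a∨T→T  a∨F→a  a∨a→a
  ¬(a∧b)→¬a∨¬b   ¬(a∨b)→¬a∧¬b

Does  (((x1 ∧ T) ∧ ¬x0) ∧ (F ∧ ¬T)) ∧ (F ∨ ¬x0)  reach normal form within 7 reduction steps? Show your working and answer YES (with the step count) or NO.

Answer: YES — reaches normal form F in 4 ≤ 7 steps

Derivation:
  start: (((x1 ∧ T) ∧ ¬x0) ∧ (F ∧ ¬T)) ∧ (F ∨ ¬x0)
  →1  ((x1 ∧ ¬x0) ∧ (F ∧ ¬T)) ∧ (F ∨ ¬x0)
  →2  ((x1 ∧ ¬x0) ∧ F) ∧ (F ∨ ¬x0)
  →3  F ∧ (F ∨ ¬x0)
  →4  F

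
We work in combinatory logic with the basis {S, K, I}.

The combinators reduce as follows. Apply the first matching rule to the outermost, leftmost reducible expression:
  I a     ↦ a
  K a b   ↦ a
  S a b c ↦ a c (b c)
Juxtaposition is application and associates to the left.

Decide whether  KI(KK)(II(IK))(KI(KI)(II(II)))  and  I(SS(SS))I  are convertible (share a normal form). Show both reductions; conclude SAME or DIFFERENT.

Answer: DIFFERENT — A ⇓ KI, B ⇓ SI(SSI)

Working:
Term A:
  start: KI(KK)(II(IK))(KI(KI)(II(II)))
  step 1: I(II(IK))(KI(KI)(II(II)))
  step 2: II(IK)(KI(KI)(II(II)))
  step 3: I(IK)(KI(KI)(II(II)))
  step 4: IK(KI(KI)(II(II)))
  step 5: K(KI(KI)(II(II)))
  step 6: K(I(II(II)))
  step 7: K(II(II))
  step 8: K(I(II))
  step 9: K(II)
  step 10: KI

Term B:
  start: I(SS(SS))I
  step 1: SS(SS)I
  step 2: SI(SSI)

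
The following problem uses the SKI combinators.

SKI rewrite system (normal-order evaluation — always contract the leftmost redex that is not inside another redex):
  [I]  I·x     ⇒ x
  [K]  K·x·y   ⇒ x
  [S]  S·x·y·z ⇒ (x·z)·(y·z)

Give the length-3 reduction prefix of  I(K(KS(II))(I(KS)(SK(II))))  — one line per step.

Answer: after 3 steps: S

Working:
  start: I(K(KS(II))(I(KS)(SK(II))))
  [1] K(KS(II))(I(KS)(SK(II)))
  [2] KS(II)
  [3] S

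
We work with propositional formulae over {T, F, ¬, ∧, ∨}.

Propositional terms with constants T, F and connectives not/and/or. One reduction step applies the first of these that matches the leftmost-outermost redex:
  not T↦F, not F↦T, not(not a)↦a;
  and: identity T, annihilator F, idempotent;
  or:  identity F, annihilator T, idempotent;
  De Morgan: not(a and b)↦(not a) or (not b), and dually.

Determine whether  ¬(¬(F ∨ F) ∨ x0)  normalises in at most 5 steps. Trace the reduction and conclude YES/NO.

Answer: YES — reaches normal form F in 4 ≤ 5 steps

Reduction:
  start: ¬(¬(F ∨ F) ∨ x0)
  →1  ¬¬(F ∨ F) ∧ ¬x0
  →2  (F ∨ F) ∧ ¬x0
  →3  F ∧ ¬x0
  →4  F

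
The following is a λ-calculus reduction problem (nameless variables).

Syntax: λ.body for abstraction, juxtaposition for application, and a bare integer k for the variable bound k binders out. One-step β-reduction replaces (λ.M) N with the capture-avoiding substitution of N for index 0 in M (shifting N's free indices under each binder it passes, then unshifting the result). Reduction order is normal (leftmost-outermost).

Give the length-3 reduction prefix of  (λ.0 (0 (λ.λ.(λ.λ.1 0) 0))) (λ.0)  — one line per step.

  start: (λ.0 (0 (λ.λ.(λ.λ.1 0) 0))) (λ.0)
  →1  (λ.0) ((λ.0) (λ.λ.(λ.λ.1 0) 0))
  →2  (λ.0) (λ.λ.(λ.λ.1 0) 0)
  →3  λ.λ.(λ.λ.1 0) 0

Answer: after 3 steps: λ.λ.(λ.λ.1 0) 0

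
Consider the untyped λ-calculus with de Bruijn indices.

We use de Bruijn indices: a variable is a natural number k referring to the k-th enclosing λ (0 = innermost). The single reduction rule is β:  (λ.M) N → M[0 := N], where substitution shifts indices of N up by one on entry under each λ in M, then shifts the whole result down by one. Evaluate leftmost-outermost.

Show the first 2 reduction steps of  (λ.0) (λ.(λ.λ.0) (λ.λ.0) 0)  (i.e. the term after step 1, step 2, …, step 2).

  start: (λ.0) (λ.(λ.λ.0) (λ.λ.0) 0)
  [1] λ.(λ.λ.0) (λ.λ.0) 0
  [2] λ.(λ.0) 0

Answer: after 2 steps: λ.(λ.0) 0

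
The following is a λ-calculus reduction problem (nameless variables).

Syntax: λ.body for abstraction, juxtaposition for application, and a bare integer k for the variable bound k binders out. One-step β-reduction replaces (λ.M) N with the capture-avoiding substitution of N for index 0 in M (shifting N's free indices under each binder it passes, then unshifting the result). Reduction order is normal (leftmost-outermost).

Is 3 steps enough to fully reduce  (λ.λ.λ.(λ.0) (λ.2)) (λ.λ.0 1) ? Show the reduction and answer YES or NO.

Answer: YES — reaches normal form λ.λ.λ.2 in 2 ≤ 3 steps

Derivation:
  start: (λ.λ.λ.(λ.0) (λ.2)) (λ.λ.0 1)
  step 1: λ.λ.(λ.0) (λ.2)
  step 2: λ.λ.λ.2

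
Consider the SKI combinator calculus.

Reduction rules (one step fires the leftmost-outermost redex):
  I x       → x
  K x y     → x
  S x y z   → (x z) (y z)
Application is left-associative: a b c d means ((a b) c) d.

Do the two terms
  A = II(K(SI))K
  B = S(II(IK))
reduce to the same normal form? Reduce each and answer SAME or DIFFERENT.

Term A:
  start: II(K(SI))K
  step 1: I(K(SI))K
  step 2: K(SI)K
  step 3: SI

Term B:
  start: S(II(IK))
  step 1: S(I(IK))
  step 2: S(IK)
  step 3: SK

Answer: DIFFERENT — A ⇓ SI, B ⇓ SK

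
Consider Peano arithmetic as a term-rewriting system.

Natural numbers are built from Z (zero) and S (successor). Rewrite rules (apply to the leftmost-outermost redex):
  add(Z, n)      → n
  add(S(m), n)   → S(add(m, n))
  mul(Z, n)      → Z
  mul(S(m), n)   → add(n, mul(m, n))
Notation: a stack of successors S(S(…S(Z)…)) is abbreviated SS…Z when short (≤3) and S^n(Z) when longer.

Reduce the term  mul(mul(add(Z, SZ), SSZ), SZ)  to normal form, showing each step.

Answer: normal form = SSZ  (in 13 steps)

Derivation:
  start: mul(mul(add(Z, SZ), SSZ), SZ)
  →1  mul(mul(SZ, SSZ), SZ)
  →2  mul(add(SSZ, mul(Z, SSZ)), SZ)
  →3  mul(S(add(SZ, mul(Z, SSZ))), SZ)
  →4  add(SZ, mul(add(SZ, mul(Z, SSZ)), SZ))
  →5  S(add(Z, mul(add(SZ, mul(Z, SSZ)), SZ)))
  →6  S(mul(add(SZ, mul(Z, SSZ)), SZ))
  →7  S(mul(S(add(Z, mul(Z, SSZ))), SZ))
  →8  S(add(SZ, mul(add(Z, mul(Z, SSZ)), SZ)))
  →9  S(S(add(Z, mul(add(Z, mul(Z, SSZ)), SZ))))
  →10  S(S(mul(add(Z, mul(Z, SSZ)), SZ)))
  →11  S(S(mul(mul(Z, SSZ), SZ)))
  →12  S(S(mul(Z, SZ)))
  →13  SSZ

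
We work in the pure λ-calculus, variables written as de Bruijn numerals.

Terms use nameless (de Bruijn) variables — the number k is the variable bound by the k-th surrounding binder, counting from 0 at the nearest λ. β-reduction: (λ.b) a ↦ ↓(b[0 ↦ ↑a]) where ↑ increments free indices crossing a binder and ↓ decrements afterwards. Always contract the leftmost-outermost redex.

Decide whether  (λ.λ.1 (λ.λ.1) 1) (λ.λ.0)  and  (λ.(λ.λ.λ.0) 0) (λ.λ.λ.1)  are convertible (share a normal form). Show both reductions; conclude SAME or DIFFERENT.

Term A:
  start: (λ.λ.1 (λ.λ.1) 1) (λ.λ.0)
  step 1: λ.(λ.λ.0) (λ.λ.1) (λ.λ.0)
  step 2: λ.(λ.0) (λ.λ.0)
  step 3: λ.λ.λ.0

Term B:
  start: (λ.(λ.λ.λ.0) 0) (λ.λ.λ.1)
  step 1: (λ.λ.λ.0) (λ.λ.λ.1)
  step 2: λ.λ.0

Answer: DIFFERENT — A ⇓ λ.λ.λ.0, B ⇓ λ.λ.0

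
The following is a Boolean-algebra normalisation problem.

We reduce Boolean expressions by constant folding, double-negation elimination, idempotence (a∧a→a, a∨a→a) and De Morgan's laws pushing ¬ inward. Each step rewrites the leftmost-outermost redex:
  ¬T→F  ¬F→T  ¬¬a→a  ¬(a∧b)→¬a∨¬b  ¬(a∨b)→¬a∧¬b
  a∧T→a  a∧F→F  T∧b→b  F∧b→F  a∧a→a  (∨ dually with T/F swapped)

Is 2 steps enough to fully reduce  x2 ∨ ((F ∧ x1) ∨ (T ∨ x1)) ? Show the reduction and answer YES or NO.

Answer: NO — after 2 steps the term is x2 ∨ (T ∨ x1), not yet normal

Reduction:
  start: x2 ∨ ((F ∧ x1) ∨ (T ∨ x1))
  [1] x2 ∨ (F ∨ (T ∨ x1))
  [2] x2 ∨ (T ∨ x1)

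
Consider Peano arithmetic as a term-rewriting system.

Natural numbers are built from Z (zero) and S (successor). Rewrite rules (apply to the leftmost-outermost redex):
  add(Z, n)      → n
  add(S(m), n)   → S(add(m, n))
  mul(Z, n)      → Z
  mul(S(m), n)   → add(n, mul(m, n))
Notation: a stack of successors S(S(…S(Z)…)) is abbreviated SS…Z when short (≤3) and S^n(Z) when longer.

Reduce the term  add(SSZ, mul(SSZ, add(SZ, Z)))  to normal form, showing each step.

Answer: normal form = S^4(Z)  (in 14 steps)

Reduction:
  start: add(SSZ, mul(SSZ, add(SZ, Z)))
  [1] S(add(SZ, mul(SSZ, add(SZ, Z))))
  [2] S(S(add(Z, mul(SSZ, add(SZ, Z)))))
  [3] S(S(mul(SSZ, add(SZ, Z))))
  [4] S(S(add(add(SZ, Z), mul(SZ, add(SZ, Z)))))
  [5] S(S(add(S(add(Z, Z)), mul(SZ, add(SZ, Z)))))
  [6] S(S(S(add(add(Z, Z), mul(SZ, add(SZ, Z))))))
  [7] S(S(S(add(Z, mul(SZ, add(SZ, Z))))))
  [8] S(S(S(mul(SZ, add(SZ, Z)))))
  [9] S(S(S(add(add(SZ, Z), mul(Z, add(SZ, Z))))))
  [10] S(S(S(add(S(add(Z, Z)), mul(Z, add(SZ, Z))))))
  [11] S(S(S(S(add(add(Z, Z), mul(Z, add(SZ, Z)))))))
  [12] S(S(S(S(add(Z, mul(Z, add(SZ, Z)))))))
  [13] S(S(S(S(mul(Z, add(SZ, Z))))))
  [14] S^4(Z)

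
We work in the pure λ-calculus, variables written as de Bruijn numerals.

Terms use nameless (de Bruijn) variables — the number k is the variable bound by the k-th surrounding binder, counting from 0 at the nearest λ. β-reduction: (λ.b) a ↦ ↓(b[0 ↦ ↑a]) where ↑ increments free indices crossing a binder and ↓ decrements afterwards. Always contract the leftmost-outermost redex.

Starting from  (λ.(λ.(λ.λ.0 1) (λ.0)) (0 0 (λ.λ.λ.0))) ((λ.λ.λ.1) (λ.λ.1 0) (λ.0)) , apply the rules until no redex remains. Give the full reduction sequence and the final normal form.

  start: (λ.(λ.(λ.λ.0 1) (λ.0)) (0 0 (λ.λ.λ.0))) ((λ.λ.λ.1) (λ.λ.1 0) (λ.0))
  →1  (λ.(λ.λ.0 1) (λ.0)) ((λ.λ.λ.1) (λ.λ.1 0) (λ.0) ((λ.λ.λ.1) (λ.λ.1 0) (λ.0)) (λ.λ.λ.0))
  →2  (λ.λ.0 1) (λ.0)
  →3  λ.0 (λ.0)

Answer: normal form = λ.0 (λ.0)  (in 3 steps)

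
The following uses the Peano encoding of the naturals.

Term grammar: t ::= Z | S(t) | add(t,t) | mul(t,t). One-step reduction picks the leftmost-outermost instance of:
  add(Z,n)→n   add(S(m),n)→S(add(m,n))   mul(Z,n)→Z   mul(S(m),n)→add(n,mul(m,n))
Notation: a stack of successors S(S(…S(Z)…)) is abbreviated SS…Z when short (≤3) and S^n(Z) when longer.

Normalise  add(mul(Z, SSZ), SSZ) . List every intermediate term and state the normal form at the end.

Answer: normal form = SSZ  (in 2 steps)

Working:
  start: add(mul(Z, SSZ), SSZ)
  →1  add(Z, SSZ)
  →2  SSZ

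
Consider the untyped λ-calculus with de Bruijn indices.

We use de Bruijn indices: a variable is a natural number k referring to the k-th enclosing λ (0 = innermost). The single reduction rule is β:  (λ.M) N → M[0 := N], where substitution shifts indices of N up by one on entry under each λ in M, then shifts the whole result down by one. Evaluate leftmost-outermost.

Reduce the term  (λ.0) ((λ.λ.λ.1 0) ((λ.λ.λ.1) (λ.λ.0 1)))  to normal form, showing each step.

Answer: normal form = λ.λ.1 0  (in 2 steps)

Derivation:
  start: (λ.0) ((λ.λ.λ.1 0) ((λ.λ.λ.1) (λ.λ.0 1)))
  [1] (λ.λ.λ.1 0) ((λ.λ.λ.1) (λ.λ.0 1))
  [2] λ.λ.1 0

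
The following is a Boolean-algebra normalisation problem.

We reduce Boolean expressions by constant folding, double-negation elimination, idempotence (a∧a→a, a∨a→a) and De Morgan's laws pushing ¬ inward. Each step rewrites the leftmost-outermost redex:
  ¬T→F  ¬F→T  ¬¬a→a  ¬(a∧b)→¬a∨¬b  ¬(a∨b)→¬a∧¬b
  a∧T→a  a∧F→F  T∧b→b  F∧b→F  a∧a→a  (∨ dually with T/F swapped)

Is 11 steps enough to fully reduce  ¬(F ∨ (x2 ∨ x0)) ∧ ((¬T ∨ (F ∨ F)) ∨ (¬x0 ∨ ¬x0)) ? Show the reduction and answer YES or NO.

  start: ¬(F ∨ (x2 ∨ x0)) ∧ ((¬T ∨ (F ∨ F)) ∨ (¬x0 ∨ ¬x0))
  [1] (¬F ∧ ¬(x2 ∨ x0)) ∧ ((¬T ∨ (F ∨ F)) ∨ (¬x0 ∨ ¬x0))
  [2] (T ∧ ¬(x2 ∨ x0)) ∧ ((¬T ∨ (F ∨ F)) ∨ (¬x0 ∨ ¬x0))
  [3] ¬(x2 ∨ x0) ∧ ((¬T ∨ (F ∨ F)) ∨ (¬x0 ∨ ¬x0))
  [4] (¬x2 ∧ ¬x0) ∧ ((¬T ∨ (F ∨ F)) ∨ (¬x0 ∨ ¬x0))
  [5] (¬x2 ∧ ¬x0) ∧ ((F ∨ (F ∨ F)) ∨ (¬x0 ∨ ¬x0))
  [6] (¬x2 ∧ ¬x0) ∧ ((F ∨ F) ∨ (¬x0 ∨ ¬x0))
  [7] (¬x2 ∧ ¬x0) ∧ (F ∨ (¬x0 ∨ ¬x0))
  [8] (¬x2 ∧ ¬x0) ∧ (¬x0 ∨ ¬x0)
  [9] (¬x2 ∧ ¬x0) ∧ ¬x0

Answer: YES — reaches normal form (¬x2 ∧ ¬x0) ∧ ¬x0 in 9 ≤ 11 steps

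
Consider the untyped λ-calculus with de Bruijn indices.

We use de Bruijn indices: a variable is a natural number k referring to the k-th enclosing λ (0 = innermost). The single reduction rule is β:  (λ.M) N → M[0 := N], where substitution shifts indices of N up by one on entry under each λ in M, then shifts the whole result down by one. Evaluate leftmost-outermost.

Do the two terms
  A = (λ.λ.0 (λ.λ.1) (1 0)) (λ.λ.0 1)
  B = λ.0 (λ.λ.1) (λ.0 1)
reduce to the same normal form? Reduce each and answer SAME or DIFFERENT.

Term A:
  start: (λ.λ.0 (λ.λ.1) (1 0)) (λ.λ.0 1)
  [1] λ.0 (λ.λ.1) ((λ.λ.0 1) 0)
  [2] λ.0 (λ.λ.1) (λ.0 1)

Term B:
  start: λ.0 (λ.λ.1) (λ.0 1)

Answer: SAME — A ⇓ λ.0 (λ.λ.1) (λ.0 1), B ⇓ λ.0 (λ.λ.1) (λ.0 1)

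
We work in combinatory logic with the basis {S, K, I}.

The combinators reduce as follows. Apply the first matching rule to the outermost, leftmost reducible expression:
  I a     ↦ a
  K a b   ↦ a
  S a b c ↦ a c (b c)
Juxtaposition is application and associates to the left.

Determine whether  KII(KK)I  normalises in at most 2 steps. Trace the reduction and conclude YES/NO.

Answer: NO — after 2 steps the term is KKI, not yet normal

Derivation:
  start: KII(KK)I
  →1  I(KK)I
  →2  KKI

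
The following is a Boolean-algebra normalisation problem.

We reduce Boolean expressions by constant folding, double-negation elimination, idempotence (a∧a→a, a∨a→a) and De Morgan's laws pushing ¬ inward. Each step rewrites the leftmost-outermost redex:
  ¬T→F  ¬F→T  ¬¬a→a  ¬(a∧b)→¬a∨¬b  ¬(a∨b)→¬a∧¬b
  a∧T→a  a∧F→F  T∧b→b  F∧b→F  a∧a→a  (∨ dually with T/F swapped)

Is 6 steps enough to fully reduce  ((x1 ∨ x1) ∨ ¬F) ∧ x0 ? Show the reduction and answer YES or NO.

Answer: YES — reaches normal form x0 in 4 ≤ 6 steps

Reduction:
  start: ((x1 ∨ x1) ∨ ¬F) ∧ x0
  [1] (x1 ∨ ¬F) ∧ x0
  [2] (x1 ∨ T) ∧ x0
  [3] T ∧ x0
  [4] x0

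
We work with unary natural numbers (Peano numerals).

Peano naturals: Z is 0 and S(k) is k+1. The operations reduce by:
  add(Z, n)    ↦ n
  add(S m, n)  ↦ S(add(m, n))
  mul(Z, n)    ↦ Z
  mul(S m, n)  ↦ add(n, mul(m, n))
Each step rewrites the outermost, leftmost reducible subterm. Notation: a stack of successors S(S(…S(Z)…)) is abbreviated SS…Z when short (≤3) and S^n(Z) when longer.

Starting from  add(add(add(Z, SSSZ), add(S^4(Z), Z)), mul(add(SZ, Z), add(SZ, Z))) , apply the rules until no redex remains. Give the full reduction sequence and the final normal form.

  start: add(add(add(Z, SSSZ), add(S^4(Z), Z)), mul(add(SZ, Z), add(SZ, Z)))
  →1  add(add(SSSZ, add(S^4(Z), Z)), mul(add(SZ, Z), add(SZ, Z)))
  →2  add(S(add(SSZ, add(S^4(Z), Z))), mul(add(SZ, Z), add(SZ, Z)))
  →3  S(add(add(SSZ, add(S^4(Z), Z)), mul(add(SZ, Z), add(SZ, Z))))
  →4  S(add(S(add(SZ, add(S^4(Z), Z))), mul(add(SZ, Z), add(SZ, Z))))
  →5  S(S(add(add(SZ, add(S^4(Z), Z)), mul(add(SZ, Z), add(SZ, Z)))))
  →6  S(S(add(S(add(Z, add(S^4(Z), Z))), mul(add(SZ, Z), add(SZ, Z)))))
  →7  S(S(S(add(add(Z, add(S^4(Z), Z)), mul(add(SZ, Z), add(SZ, Z))))))
  →8  S(S(S(add(add(S^4(Z), Z), mul(add(SZ, Z), add(SZ, Z))))))
  →9  S(S(S(add(S(add(SSSZ, Z)), mul(add(SZ, Z), add(SZ, Z))))))
  →10  S(S(S(S(add(add(SSSZ, Z), mul(add(SZ, Z), add(SZ, Z)))))))
  →11  S(S(S(S(add(S(add(SSZ, Z)), mul(add(SZ, Z), add(SZ, Z)))))))
  →12  S(S(S(S(S(add(add(SSZ, Z), mul(add(SZ, Z), add(SZ, Z))))))))
  →13  S(S(S(S(S(add(S(add(SZ, Z)), mul(add(SZ, Z), add(SZ, Z))))))))
  →14  S(S(S(S(S(S(add(add(SZ, Z), mul(add(SZ, Z), add(SZ, Z)))))))))
  →15  S(S(S(S(S(S(add(S(add(Z, Z)), mul(add(SZ, Z), add(SZ, Z)))))))))
  →16  S(S(S(S(S(S(S(add(add(Z, Z), mul(add(SZ, Z), add(SZ, Z))))))))))
  →17  S(S(S(S(S(S(S(add(Z, mul(add(SZ, Z), add(SZ, Z))))))))))
  →18  S(S(S(S(S(S(S(mul(add(SZ, Z), add(SZ, Z)))))))))
  →19  S(S(S(S(S(S(S(mul(S(add(Z, Z)), add(SZ, Z)))))))))
  →20  S(S(S(S(S(S(S(add(add(SZ, Z), mul(add(Z, Z), add(SZ, Z))))))))))
  →21  S(S(S(S(S(S(S(add(S(add(Z, Z)), mul(add(Z, Z), add(SZ, Z))))))))))
  →22  S(S(S(S(S(S(S(S(add(add(Z, Z), mul(add(Z, Z), add(SZ, Z)))))))))))
  →23  S(S(S(S(S(S(S(S(add(Z, mul(add(Z, Z), add(SZ, Z)))))))))))
  →24  S(S(S(S(S(S(S(S(mul(add(Z, Z), add(SZ, Z))))))))))
  →25  S(S(S(S(S(S(S(S(mul(Z, add(SZ, Z))))))))))
  →26  S^8(Z)

Answer: normal form = S^8(Z)  (in 26 steps)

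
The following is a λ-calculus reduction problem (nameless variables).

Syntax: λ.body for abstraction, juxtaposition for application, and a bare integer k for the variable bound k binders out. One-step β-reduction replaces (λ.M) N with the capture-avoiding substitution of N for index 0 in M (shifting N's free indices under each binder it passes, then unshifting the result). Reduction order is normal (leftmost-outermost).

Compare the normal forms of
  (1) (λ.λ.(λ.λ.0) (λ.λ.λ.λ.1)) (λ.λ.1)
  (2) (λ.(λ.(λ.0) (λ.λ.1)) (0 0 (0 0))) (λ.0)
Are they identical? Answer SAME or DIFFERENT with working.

Term A:
  start: (λ.λ.(λ.λ.0) (λ.λ.λ.λ.1)) (λ.λ.1)
  →1  λ.(λ.λ.0) (λ.λ.λ.λ.1)
  →2  λ.λ.0

Term B:
  start: (λ.(λ.(λ.0) (λ.λ.1)) (0 0 (0 0))) (λ.0)
  →1  (λ.(λ.0) (λ.λ.1)) ((λ.0) (λ.0) ((λ.0) (λ.0)))
  →2  (λ.0) (λ.λ.1)
  →3  λ.λ.1

Answer: DIFFERENT — A ⇓ λ.λ.0, B ⇓ λ.λ.1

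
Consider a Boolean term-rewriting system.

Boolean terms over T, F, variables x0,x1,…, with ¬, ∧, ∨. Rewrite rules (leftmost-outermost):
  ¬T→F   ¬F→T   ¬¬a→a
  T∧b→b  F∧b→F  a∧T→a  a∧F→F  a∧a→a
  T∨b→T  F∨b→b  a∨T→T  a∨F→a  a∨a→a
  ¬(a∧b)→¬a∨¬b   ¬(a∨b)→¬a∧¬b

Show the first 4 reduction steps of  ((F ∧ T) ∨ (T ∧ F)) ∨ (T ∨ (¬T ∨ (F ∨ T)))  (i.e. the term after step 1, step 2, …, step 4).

  start: ((F ∧ T) ∨ (T ∧ F)) ∨ (T ∨ (¬T ∨ (F ∨ T)))
  [1] (F ∨ (T ∧ F)) ∨ (T ∨ (¬T ∨ (F ∨ T)))
  [2] (T ∧ F) ∨ (T ∨ (¬T ∨ (F ∨ T)))
  [3] F ∨ (T ∨ (¬T ∨ (F ∨ T)))
  [4] T ∨ (¬T ∨ (F ∨ T))

Answer: after 4 steps: T ∨ (¬T ∨ (F ∨ T))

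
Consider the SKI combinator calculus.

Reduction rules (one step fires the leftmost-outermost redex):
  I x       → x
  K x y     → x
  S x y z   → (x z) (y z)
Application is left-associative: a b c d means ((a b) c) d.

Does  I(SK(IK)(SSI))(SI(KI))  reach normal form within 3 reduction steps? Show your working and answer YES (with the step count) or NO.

Answer: NO — after 3 steps the term is SSI(SI(KI)), not yet normal

Working:
  start: I(SK(IK)(SSI))(SI(KI))
  →1  SK(IK)(SSI)(SI(KI))
  →2  K(SSI)(IK(SSI))(SI(KI))
  →3  SSI(SI(KI))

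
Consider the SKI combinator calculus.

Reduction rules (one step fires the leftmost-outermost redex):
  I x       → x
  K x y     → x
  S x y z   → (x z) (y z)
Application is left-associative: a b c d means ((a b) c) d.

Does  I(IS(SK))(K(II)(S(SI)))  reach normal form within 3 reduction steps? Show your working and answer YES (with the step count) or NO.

Answer: NO — after 3 steps the term is S(SK)(II), not yet normal

Derivation:
  start: I(IS(SK))(K(II)(S(SI)))
  step 1: IS(SK)(K(II)(S(SI)))
  step 2: S(SK)(K(II)(S(SI)))
  step 3: S(SK)(II)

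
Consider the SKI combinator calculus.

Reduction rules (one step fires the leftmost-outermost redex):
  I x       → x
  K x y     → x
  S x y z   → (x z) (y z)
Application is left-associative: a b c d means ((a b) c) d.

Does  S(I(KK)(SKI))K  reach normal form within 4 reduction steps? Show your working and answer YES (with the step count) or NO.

Answer: YES — reaches normal form SKK in 2 ≤ 4 steps

Working:
  start: S(I(KK)(SKI))K
  →1  S(KK(SKI))K
  →2  SKK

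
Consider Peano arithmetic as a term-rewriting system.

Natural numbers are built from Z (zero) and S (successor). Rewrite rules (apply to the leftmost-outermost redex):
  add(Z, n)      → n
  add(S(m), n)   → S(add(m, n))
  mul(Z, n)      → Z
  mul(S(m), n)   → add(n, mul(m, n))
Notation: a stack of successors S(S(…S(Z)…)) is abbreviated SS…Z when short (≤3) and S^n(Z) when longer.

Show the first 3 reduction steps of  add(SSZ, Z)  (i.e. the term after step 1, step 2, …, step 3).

Answer: after 3 steps: SSZ

Derivation:
  start: add(SSZ, Z)
  step 1: S(add(SZ, Z))
  step 2: S(S(add(Z, Z)))
  step 3: SSZ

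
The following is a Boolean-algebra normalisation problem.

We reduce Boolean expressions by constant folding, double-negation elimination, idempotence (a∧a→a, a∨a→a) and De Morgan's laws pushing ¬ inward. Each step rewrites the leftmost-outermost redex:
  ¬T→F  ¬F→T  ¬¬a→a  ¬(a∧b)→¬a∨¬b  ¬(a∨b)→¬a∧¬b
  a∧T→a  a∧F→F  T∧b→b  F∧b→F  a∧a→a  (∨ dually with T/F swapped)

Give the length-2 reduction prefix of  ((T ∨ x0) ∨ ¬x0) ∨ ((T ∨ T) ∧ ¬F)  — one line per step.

  start: ((T ∨ x0) ∨ ¬x0) ∨ ((T ∨ T) ∧ ¬F)
  [1] (T ∨ ¬x0) ∨ ((T ∨ T) ∧ ¬F)
  [2] T ∨ ((T ∨ T) ∧ ¬F)

Answer: after 2 steps: T ∨ ((T ∨ T) ∧ ¬F)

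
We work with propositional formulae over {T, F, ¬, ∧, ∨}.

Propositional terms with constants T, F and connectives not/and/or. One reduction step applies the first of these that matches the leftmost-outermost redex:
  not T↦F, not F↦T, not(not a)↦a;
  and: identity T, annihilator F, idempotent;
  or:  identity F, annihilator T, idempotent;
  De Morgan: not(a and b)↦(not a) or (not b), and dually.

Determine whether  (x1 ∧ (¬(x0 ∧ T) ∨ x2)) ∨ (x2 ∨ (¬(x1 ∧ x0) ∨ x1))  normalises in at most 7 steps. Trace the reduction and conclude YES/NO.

Answer: YES — reaches normal form (x1 ∧ (¬x0 ∨ x2)) ∨ (x2 ∨ ((¬x1 ∨ ¬x0) ∨ x1)) in 4 ≤ 7 steps

Reduction:
  start: (x1 ∧ (¬(x0 ∧ T) ∨ x2)) ∨ (x2 ∨ (¬(x1 ∧ x0) ∨ x1))
  →1  (x1 ∧ ((¬x0 ∨ ¬T) ∨ x2)) ∨ (x2 ∨ (¬(x1 ∧ x0) ∨ x1))
  →2  (x1 ∧ ((¬x0 ∨ F) ∨ x2)) ∨ (x2 ∨ (¬(x1 ∧ x0) ∨ x1))
  →3  (x1 ∧ (¬x0 ∨ x2)) ∨ (x2 ∨ (¬(x1 ∧ x0) ∨ x1))
  →4  (x1 ∧ (¬x0 ∨ x2)) ∨ (x2 ∨ ((¬x1 ∨ ¬x0) ∨ x1))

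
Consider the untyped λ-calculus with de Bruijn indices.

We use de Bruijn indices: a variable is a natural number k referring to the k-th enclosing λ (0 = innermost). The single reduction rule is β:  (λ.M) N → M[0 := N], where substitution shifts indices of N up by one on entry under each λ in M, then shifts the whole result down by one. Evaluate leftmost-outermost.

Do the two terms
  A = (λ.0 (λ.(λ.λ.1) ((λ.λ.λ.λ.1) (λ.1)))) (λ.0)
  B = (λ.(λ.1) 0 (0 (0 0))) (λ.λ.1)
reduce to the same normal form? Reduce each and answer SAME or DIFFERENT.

Answer: SAME — A ⇓ λ.λ.λ.λ.λ.1, B ⇓ λ.λ.λ.λ.λ.1

Reduction:
Term A:
  start: (λ.0 (λ.(λ.λ.1) ((λ.λ.λ.λ.1) (λ.1)))) (λ.0)
  step 1: (λ.0) (λ.(λ.λ.1) ((λ.λ.λ.λ.1) (λ.1)))
  step 2: λ.(λ.λ.1) ((λ.λ.λ.λ.1) (λ.1))
  step 3: λ.λ.(λ.λ.λ.λ.1) (λ.2)
  step 4: λ.λ.λ.λ.λ.1

Term B:
  start: (λ.(λ.1) 0 (0 (0 0))) (λ.λ.1)
  step 1: (λ.λ.λ.1) (λ.λ.1) ((λ.λ.1) ((λ.λ.1) (λ.λ.1)))
  step 2: (λ.λ.1) ((λ.λ.1) ((λ.λ.1) (λ.λ.1)))
  step 3: λ.(λ.λ.1) ((λ.λ.1) (λ.λ.1))
  step 4: λ.λ.(λ.λ.1) (λ.λ.1)
  step 5: λ.λ.λ.λ.λ.1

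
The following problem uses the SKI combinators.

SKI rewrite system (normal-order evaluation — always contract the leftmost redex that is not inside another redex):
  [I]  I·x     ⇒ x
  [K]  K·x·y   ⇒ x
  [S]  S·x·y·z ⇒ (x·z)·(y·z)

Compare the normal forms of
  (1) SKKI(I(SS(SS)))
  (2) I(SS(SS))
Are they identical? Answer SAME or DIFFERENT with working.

Term A:
  start: SKKI(I(SS(SS)))
  step 1: KI(KI)(I(SS(SS)))
  step 2: I(I(SS(SS)))
  step 3: I(SS(SS))
  step 4: SS(SS)

Term B:
  start: I(SS(SS))
  step 1: SS(SS)

Answer: SAME — A ⇓ SS(SS), B ⇓ SS(SS)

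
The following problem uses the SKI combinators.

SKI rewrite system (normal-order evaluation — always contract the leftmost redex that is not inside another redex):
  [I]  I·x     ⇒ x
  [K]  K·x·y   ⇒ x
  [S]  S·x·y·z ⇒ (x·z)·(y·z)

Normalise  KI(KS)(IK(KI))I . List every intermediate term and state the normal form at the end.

  start: KI(KS)(IK(KI))I
  →1  I(IK(KI))I
  →2  IK(KI)I
  →3  K(KI)I
  →4  KI

Answer: normal form = KI  (in 4 steps)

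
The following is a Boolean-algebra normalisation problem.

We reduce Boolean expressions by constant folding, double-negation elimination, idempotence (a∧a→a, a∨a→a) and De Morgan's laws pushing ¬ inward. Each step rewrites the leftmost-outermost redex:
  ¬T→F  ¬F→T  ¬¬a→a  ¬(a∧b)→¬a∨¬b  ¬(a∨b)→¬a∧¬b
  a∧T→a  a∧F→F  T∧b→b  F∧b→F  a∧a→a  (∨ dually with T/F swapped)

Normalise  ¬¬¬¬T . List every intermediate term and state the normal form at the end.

  start: ¬¬¬¬T
  →1  ¬¬T
  →2  T

Answer: normal form = T  (in 2 steps)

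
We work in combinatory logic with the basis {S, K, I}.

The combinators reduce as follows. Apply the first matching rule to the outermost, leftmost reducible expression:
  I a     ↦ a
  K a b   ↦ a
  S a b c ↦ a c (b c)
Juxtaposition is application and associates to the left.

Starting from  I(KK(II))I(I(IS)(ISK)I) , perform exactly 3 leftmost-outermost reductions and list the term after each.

Answer: after 3 steps: I

Derivation:
  start: I(KK(II))I(I(IS)(ISK)I)
  →1  KK(II)I(I(IS)(ISK)I)
  →2  KI(I(IS)(ISK)I)
  →3  I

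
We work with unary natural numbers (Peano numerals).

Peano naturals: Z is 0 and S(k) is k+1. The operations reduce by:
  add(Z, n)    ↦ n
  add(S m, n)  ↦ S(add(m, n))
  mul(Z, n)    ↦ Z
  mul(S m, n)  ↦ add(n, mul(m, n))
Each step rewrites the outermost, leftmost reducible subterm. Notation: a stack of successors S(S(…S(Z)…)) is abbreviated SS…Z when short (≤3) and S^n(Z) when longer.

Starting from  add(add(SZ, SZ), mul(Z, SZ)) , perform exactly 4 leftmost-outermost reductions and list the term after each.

  start: add(add(SZ, SZ), mul(Z, SZ))
  step 1: add(S(add(Z, SZ)), mul(Z, SZ))
  step 2: S(add(add(Z, SZ), mul(Z, SZ)))
  step 3: S(add(SZ, mul(Z, SZ)))
  step 4: S(S(add(Z, mul(Z, SZ))))

Answer: after 4 steps: S(S(add(Z, mul(Z, SZ))))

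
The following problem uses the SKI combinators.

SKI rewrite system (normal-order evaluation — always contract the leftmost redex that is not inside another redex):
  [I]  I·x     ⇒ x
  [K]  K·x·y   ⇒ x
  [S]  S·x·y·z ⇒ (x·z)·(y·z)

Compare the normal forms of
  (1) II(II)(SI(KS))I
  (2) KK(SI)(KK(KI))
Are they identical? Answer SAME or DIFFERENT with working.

Answer: DIFFERENT — A ⇓ S, B ⇓ KK

Working:
Term A:
  start: II(II)(SI(KS))I
  [1] I(II)(SI(KS))I
  [2] II(SI(KS))I
  [3] I(SI(KS))I
  [4] SI(KS)I
  [5] II(KSI)
  [6] I(KSI)
  [7] KSI
  [8] S

Term B:
  start: KK(SI)(KK(KI))
  [1] K(KK(KI))
  [2] KK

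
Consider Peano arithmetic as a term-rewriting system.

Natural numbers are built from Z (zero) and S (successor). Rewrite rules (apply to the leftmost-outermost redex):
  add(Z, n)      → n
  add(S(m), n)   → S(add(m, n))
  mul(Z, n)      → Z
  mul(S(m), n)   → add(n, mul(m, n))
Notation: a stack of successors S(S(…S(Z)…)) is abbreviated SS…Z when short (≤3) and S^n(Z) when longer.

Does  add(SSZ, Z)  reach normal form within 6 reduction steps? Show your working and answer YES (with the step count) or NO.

  start: add(SSZ, Z)
  [1] S(add(SZ, Z))
  [2] S(S(add(Z, Z)))
  [3] SSZ

Answer: YES — reaches normal form SSZ in 3 ≤ 6 steps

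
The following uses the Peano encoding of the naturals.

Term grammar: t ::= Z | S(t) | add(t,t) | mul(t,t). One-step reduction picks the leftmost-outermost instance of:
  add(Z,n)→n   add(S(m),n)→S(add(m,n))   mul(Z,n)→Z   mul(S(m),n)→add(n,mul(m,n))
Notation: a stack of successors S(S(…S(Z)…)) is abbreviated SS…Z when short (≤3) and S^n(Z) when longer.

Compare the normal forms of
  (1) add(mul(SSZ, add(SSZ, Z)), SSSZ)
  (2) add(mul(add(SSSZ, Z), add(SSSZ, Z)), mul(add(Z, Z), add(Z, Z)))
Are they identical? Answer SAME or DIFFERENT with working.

Term A:
  start: add(mul(SSZ, add(SSZ, Z)), SSSZ)
  →1  add(add(add(SSZ, Z), mul(SZ, add(SSZ, Z))), SSSZ)
  →2  add(add(S(add(SZ, Z)), mul(SZ, add(SSZ, Z))), SSSZ)
  →3  add(S(add(add(SZ, Z), mul(SZ, add(SSZ, Z)))), SSSZ)
  →4  S(add(add(add(SZ, Z), mul(SZ, add(SSZ, Z))), SSSZ))
  →5  S(add(add(S(add(Z, Z)), mul(SZ, add(SSZ, Z))), SSSZ))
  →6  S(add(S(add(add(Z, Z), mul(SZ, add(SSZ, Z)))), SSSZ))
  →7  S(S(add(add(add(Z, Z), mul(SZ, add(SSZ, Z))), SSSZ)))
  →8  S(S(add(add(Z, mul(SZ, add(SSZ, Z))), SSSZ)))
  →9  S(S(add(mul(SZ, add(SSZ, Z)), SSSZ)))
  →10  S(S(add(add(add(SSZ, Z), mul(Z, add(SSZ, Z))), SSSZ)))
  →11  S(S(add(add(S(add(SZ, Z)), mul(Z, add(SSZ, Z))), SSSZ)))
  →12  S(S(add(S(add(add(SZ, Z), mul(Z, add(SSZ, Z)))), SSSZ)))
  →13  S(S(S(add(add(add(SZ, Z), mul(Z, add(SSZ, Z))), SSSZ))))
  →14  S(S(S(add(add(S(add(Z, Z)), mul(Z, add(SSZ, Z))), SSSZ))))
  →15  S(S(S(add(S(add(add(Z, Z), mul(Z, add(SSZ, Z)))), SSSZ))))
  →16  S(S(S(S(add(add(add(Z, Z), mul(Z, add(SSZ, Z))), SSSZ)))))
  →17  S(S(S(S(add(add(Z, mul(Z, add(SSZ, Z))), SSSZ)))))
  →18  S(S(S(S(add(mul(Z, add(SSZ, Z)), SSSZ)))))
  →19  S(S(S(S(add(Z, SSSZ)))))
  →20  S^7(Z)

Term B:
  start: add(mul(add(SSSZ, Z), add(SSSZ, Z)), mul(add(Z, Z), add(Z, Z)))
  →1  add(mul(S(add(SSZ, Z)), add(SSSZ, Z)), mul(add(Z, Z), add(Z, Z)))
  →2  add(add(add(SSSZ, Z), mul(add(SSZ, Z), add(SSSZ, Z))), mul(add(Z, Z), add(Z, Z)))
  →3  add(add(S(add(SSZ, Z)), mul(add(SSZ, Z), add(SSSZ, Z))), mul(add(Z, Z), add(Z, Z)))
  →4  add(S(add(add(SSZ, Z), mul(add(SSZ, Z), add(SSSZ, Z)))), mul(add(Z, Z), add(Z, Z)))
  →5  S(add(add(add(SSZ, Z), mul(add(SSZ, Z), add(SSSZ, Z))), mul(add(Z, Z), add(Z, Z))))
  →6  S(add(add(S(add(SZ, Z)), mul(add(SSZ, Z), add(SSSZ, Z))), mul(add(Z, Z), add(Z, Z))))
  →7  S(add(S(add(add(SZ, Z), mul(add(SSZ, Z), add(SSSZ, Z)))), mul(add(Z, Z), add(Z, Z))))
  →8  S(S(add(add(add(SZ, Z), mul(add(SSZ, Z), add(SSSZ, Z))), mul(add(Z, Z), add(Z, Z)))))
  →9  S(S(add(add(S(add(Z, Z)), mul(add(SSZ, Z), add(SSSZ, Z))), mul(add(Z, Z), add(Z, Z)))))
  →10  S(S(add(S(add(add(Z, Z), mul(add(SSZ, Z), add(SSSZ, Z)))), mul(add(Z, Z), add(Z, Z)))))
  →11  S(S(S(add(add(add(Z, Z), mul(add(SSZ, Z), add(SSSZ, Z))), mul(add(Z, Z), add(Z, Z))))))
  →12  S(S(S(add(add(Z, mul(add(SSZ, Z), add(SSSZ, Z))), mul(add(Z, Z), add(Z, Z))))))
  →13  S(S(S(add(mul(add(SSZ, Z), add(SSSZ, Z)), mul(add(Z, Z), add(Z, Z))))))
  →14  S(S(S(add(mul(S(add(SZ, Z)), add(SSSZ, Z)), mul(add(Z, Z), add(Z, Z))))))
  →15  S(S(S(add(add(add(SSSZ, Z), mul(add(SZ, Z), add(SSSZ, Z))), mul(add(Z, Z), add(Z, Z))))))
  →16  S(S(S(add(add(S(add(SSZ, Z)), mul(add(SZ, Z), add(SSSZ, Z))), mul(add(Z, Z), add(Z, Z))))))
  →17  S(S(S(add(S(add(add(SSZ, Z), mul(add(SZ, Z), add(SSSZ, Z)))), mul(add(Z, Z), add(Z, Z))))))
  →18  S(S(S(S(add(add(add(SSZ, Z), mul(add(SZ, Z), add(SSSZ, Z))), mul(add(Z, Z), add(Z, Z)))))))
  →19  S(S(S(S(add(add(S(add(SZ, Z)), mul(add(SZ, Z), add(SSSZ, Z))), mul(add(Z, Z), add(Z, Z)))))))
  →20  S(S(S(S(add(S(add(add(SZ, Z), mul(add(SZ, Z), add(SSSZ, Z)))), mul(add(Z, Z), add(Z, Z)))))))
  →21  S(S(S(S(S(add(add(add(SZ, Z), mul(add(SZ, Z), add(SSSZ, Z))), mul(add(Z, Z), add(Z, Z))))))))
  →22  S(S(S(S(S(add(add(S(add(Z, Z)), mul(add(SZ, Z), add(SSSZ, Z))), mul(add(Z, Z), add(Z, Z))))))))
  →23  S(S(S(S(S(add(S(add(add(Z, Z), mul(add(SZ, Z), add(SSSZ, Z)))), mul(add(Z, Z), add(Z, Z))))))))
  →24  S(S(S(S(S(S(add(add(add(Z, Z), mul(add(SZ, Z), add(SSSZ, Z))), mul(add(Z, Z), add(Z, Z)))))))))
  →25  S(S(S(S(S(S(add(add(Z, mul(add(SZ, Z), add(SSSZ, Z))), mul(add(Z, Z), add(Z, Z)))))))))
  →26  S(S(S(S(S(S(add(mul(add(SZ, Z), add(SSSZ, Z)), mul(add(Z, Z), add(Z, Z)))))))))
  →27  S(S(S(S(S(S(add(mul(S(add(Z, Z)), add(SSSZ, Z)), mul(add(Z, Z), add(Z, Z)))))))))
  →28  S(S(S(S(S(S(add(add(add(SSSZ, Z), mul(add(Z, Z), add(SSSZ, Z))), mul(add(Z, Z), add(Z, Z)))))))))
  →29  S(S(S(S(S(S(add(add(S(add(SSZ, Z)), mul(add(Z, Z), add(SSSZ, Z))), mul(add(Z, Z), add(Z, Z)))))))))
  →30  S(S(S(S(S(S(add(S(add(add(SSZ, Z), mul(add(Z, Z), add(SSSZ, Z)))), mul(add(Z, Z), add(Z, Z)))))))))
  →31  S(S(S(S(S(S(S(add(add(add(SSZ, Z), mul(add(Z, Z), add(SSSZ, Z))), mul(add(Z, Z), add(Z, Z))))))))))
  →32  S(S(S(S(S(S(S(add(add(S(add(SZ, Z)), mul(add(Z, Z), add(SSSZ, Z))), mul(add(Z, Z), add(Z, Z))))))))))
  →33  S(S(S(S(S(S(S(add(S(add(add(SZ, Z), mul(add(Z, Z), add(SSSZ, Z)))), mul(add(Z, Z), add(Z, Z))))))))))
  →34  S(S(S(S(S(S(S(S(add(add(add(SZ, Z), mul(add(Z, Z), add(SSSZ, Z))), mul(add(Z, Z), add(Z, Z)))))))))))
  →35  S(S(S(S(S(S(S(S(add(add(S(add(Z, Z)), mul(add(Z, Z), add(SSSZ, Z))), mul(add(Z, Z), add(Z, Z)))))))))))
  →36  S(S(S(S(S(S(S(S(add(S(add(add(Z, Z), mul(add(Z, Z), add(SSSZ, Z)))), mul(add(Z, Z), add(Z, Z)))))))))))
  →37  S(S(S(S(S(S(S(S(S(add(add(add(Z, Z), mul(add(Z, Z), add(SSSZ, Z))), mul(add(Z, Z), add(Z, Z))))))))))))
  →38  S(S(S(S(S(S(S(S(S(add(add(Z, mul(add(Z, Z), add(SSSZ, Z))), mul(add(Z, Z), add(Z, Z))))))))))))
  →39  S(S(S(S(S(S(S(S(S(add(mul(add(Z, Z), add(SSSZ, Z)), mul(add(Z, Z), add(Z, Z))))))))))))
  →40  S(S(S(S(S(S(S(S(S(add(mul(Z, add(SSSZ, Z)), mul(add(Z, Z), add(Z, Z))))))))))))
  →41  S(S(S(S(S(S(S(S(S(add(Z, mul(add(Z, Z), add(Z, Z))))))))))))
  →42  S(S(S(S(S(S(S(S(S(mul(add(Z, Z), add(Z, Z)))))))))))
  →43  S(S(S(S(S(S(S(S(S(mul(Z, add(Z, Z)))))))))))
  →44  S^9(Z)

Answer: DIFFERENT — A ⇓ S^7(Z), B ⇓ S^9(Z)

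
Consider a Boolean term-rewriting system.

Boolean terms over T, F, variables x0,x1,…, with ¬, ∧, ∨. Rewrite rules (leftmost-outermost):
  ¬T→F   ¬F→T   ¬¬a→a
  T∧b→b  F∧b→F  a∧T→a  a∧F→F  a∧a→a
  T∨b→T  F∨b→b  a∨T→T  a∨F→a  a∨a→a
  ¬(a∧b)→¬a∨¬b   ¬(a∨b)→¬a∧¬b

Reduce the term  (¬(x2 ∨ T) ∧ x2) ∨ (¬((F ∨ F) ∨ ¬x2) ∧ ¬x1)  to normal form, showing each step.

Answer: normal form = x2 ∧ ¬x1  (in 11 steps)

Reduction:
  start: (¬(x2 ∨ T) ∧ x2) ∨ (¬((F ∨ F) ∨ ¬x2) ∧ ¬x1)
  →1  ((¬x2 ∧ ¬T) ∧ x2) ∨ (¬((F ∨ F) ∨ ¬x2) ∧ ¬x1)
  →2  ((¬x2 ∧ F) ∧ x2) ∨ (¬((F ∨ F) ∨ ¬x2) ∧ ¬x1)
  →3  (F ∧ x2) ∨ (¬((F ∨ F) ∨ ¬x2) ∧ ¬x1)
  →4  F ∨ (¬((F ∨ F) ∨ ¬x2) ∧ ¬x1)
  →5  ¬((F ∨ F) ∨ ¬x2) ∧ ¬x1
  →6  (¬(F ∨ F) ∧ ¬¬x2) ∧ ¬x1
  →7  ((¬F ∧ ¬F) ∧ ¬¬x2) ∧ ¬x1
  →8  (¬F ∧ ¬¬x2) ∧ ¬x1
  →9  (T ∧ ¬¬x2) ∧ ¬x1
  →10  ¬¬x2 ∧ ¬x1
  →11  x2 ∧ ¬x1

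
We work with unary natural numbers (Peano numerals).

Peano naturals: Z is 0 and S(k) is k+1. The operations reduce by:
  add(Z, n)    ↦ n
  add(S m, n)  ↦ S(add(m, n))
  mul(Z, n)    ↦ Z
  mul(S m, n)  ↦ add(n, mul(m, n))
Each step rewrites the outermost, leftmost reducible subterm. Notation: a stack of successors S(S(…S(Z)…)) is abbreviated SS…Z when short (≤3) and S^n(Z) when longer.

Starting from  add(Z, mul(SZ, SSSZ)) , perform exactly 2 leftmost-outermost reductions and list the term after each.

  start: add(Z, mul(SZ, SSSZ))
  →1  mul(SZ, SSSZ)
  →2  add(SSSZ, mul(Z, SSSZ))

Answer: after 2 steps: add(SSSZ, mul(Z, SSSZ))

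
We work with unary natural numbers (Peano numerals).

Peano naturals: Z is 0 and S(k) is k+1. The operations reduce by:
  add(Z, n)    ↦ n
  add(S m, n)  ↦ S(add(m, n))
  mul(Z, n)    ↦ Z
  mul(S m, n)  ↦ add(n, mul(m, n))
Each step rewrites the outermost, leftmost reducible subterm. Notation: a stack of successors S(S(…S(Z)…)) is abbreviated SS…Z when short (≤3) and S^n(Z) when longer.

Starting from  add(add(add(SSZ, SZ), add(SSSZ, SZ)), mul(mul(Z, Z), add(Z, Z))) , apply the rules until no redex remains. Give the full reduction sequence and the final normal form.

Answer: normal form = S^7(Z)  (in 21 steps)

Reduction:
  start: add(add(add(SSZ, SZ), add(SSSZ, SZ)), mul(mul(Z, Z), add(Z, Z)))
  →1  add(add(S(add(SZ, SZ)), add(SSSZ, SZ)), mul(mul(Z, Z), add(Z, Z)))
  →2  add(S(add(add(SZ, SZ), add(SSSZ, SZ))), mul(mul(Z, Z), add(Z, Z)))
  →3  S(add(add(add(SZ, SZ), add(SSSZ, SZ)), mul(mul(Z, Z), add(Z, Z))))
  →4  S(add(add(S(add(Z, SZ)), add(SSSZ, SZ)), mul(mul(Z, Z), add(Z, Z))))
  →5  S(add(S(add(add(Z, SZ), add(SSSZ, SZ))), mul(mul(Z, Z), add(Z, Z))))
  →6  S(S(add(add(add(Z, SZ), add(SSSZ, SZ)), mul(mul(Z, Z), add(Z, Z)))))
  →7  S(S(add(add(SZ, add(SSSZ, SZ)), mul(mul(Z, Z), add(Z, Z)))))
  →8  S(S(add(S(add(Z, add(SSSZ, SZ))), mul(mul(Z, Z), add(Z, Z)))))
  →9  S(S(S(add(add(Z, add(SSSZ, SZ)), mul(mul(Z, Z), add(Z, Z))))))
  →10  S(S(S(add(add(SSSZ, SZ), mul(mul(Z, Z), add(Z, Z))))))
  →11  S(S(S(add(S(add(SSZ, SZ)), mul(mul(Z, Z), add(Z, Z))))))
  →12  S(S(S(S(add(add(SSZ, SZ), mul(mul(Z, Z), add(Z, Z)))))))
  →13  S(S(S(S(add(S(add(SZ, SZ)), mul(mul(Z, Z), add(Z, Z)))))))
  →14  S(S(S(S(S(add(add(SZ, SZ), mul(mul(Z, Z), add(Z, Z))))))))
  →15  S(S(S(S(S(add(S(add(Z, SZ)), mul(mul(Z, Z), add(Z, Z))))))))
  →16  S(S(S(S(S(S(add(add(Z, SZ), mul(mul(Z, Z), add(Z, Z)))))))))
  →17  S(S(S(S(S(S(add(SZ, mul(mul(Z, Z), add(Z, Z)))))))))
  →18  S(S(S(S(S(S(S(add(Z, mul(mul(Z, Z), add(Z, Z))))))))))
  →19  S(S(S(S(S(S(S(mul(mul(Z, Z), add(Z, Z)))))))))
  →20  S(S(S(S(S(S(S(mul(Z, add(Z, Z)))))))))
  →21  S^7(Z)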